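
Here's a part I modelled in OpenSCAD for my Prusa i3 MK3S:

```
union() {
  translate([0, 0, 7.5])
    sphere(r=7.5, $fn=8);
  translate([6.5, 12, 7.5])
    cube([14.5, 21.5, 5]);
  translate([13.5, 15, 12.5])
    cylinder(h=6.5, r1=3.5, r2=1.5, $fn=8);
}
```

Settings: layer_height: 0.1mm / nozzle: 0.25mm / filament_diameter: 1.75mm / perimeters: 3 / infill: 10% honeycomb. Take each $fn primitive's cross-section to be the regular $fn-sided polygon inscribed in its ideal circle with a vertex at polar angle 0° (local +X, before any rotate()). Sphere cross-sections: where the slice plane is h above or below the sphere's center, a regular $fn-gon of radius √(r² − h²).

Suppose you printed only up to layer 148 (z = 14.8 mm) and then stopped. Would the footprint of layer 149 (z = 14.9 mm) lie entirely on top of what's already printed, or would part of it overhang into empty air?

Compare the two slices. At z = 14.8: the sphere: section is a regular 8-gon, circumradius = √(r²−h²) = √(7.5²−7.3²) = 1.720 (area = (8/2)·1.720²·sin(360°/8) = 8.37 mm²); the cube at (6.5, 12) is not intersected at this z (z outside [7.5, 12.5]); the cone at (13.5, 15) (r1=3.5→r2=1.5) has section circumradius 2.792 here — a regular 8-gon (area = (8/2)·2.792²·sin(360°/8) = 22.05 mm²); Merging all regions: the 2 present regions are separate (no shared area or edge), so areas and boundary lengths simply add and each stays a separate island — area = 30.43 mm². At z = 14.9: the r=7.5 sphere contributes a regular 8-gon of circumradius √(7.5²−7.4²) = 1.221 (area = (8/2)·1.221²·sin(360°/8) = 4.21 mm²); the cube at (6.5, 12) is not intersected at this z (z outside [7.5, 12.5]); the cone at (13.5, 15): at t=0.369 of its height the radius interpolates to r₁+(r₂−r₁)t = 2.762, giving a regular 8-gon of that circumradius (area = (8/2)·2.762²·sin(360°/8) = 21.57 mm²); Merging all regions: the 2 present regions are separate (no shared area or edge), so areas and boundary lengths simply add and each stays a separate island — area = 25.78 mm². Checking containment: the cross-section at z = 14.9 is a subset of the cross-section at z = 14.8.

entirely on top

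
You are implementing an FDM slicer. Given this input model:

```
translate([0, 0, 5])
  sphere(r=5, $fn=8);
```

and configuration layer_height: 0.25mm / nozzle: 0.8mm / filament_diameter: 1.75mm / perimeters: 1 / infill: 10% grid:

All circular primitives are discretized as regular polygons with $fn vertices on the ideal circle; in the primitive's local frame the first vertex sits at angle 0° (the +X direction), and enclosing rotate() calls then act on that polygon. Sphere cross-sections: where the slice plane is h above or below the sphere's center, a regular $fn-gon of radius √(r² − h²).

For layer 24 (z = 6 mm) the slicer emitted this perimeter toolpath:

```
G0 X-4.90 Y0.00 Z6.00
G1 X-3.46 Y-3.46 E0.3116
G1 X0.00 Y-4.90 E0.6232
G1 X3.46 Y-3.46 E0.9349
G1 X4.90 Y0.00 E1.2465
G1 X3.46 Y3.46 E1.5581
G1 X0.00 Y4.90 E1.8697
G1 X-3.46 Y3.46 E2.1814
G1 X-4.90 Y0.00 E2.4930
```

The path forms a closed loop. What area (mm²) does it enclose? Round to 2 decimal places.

67.82 mm²

Apply the shoelace formula to the sequence of (X, Y) vertices; enclosed area = 67.82 mm².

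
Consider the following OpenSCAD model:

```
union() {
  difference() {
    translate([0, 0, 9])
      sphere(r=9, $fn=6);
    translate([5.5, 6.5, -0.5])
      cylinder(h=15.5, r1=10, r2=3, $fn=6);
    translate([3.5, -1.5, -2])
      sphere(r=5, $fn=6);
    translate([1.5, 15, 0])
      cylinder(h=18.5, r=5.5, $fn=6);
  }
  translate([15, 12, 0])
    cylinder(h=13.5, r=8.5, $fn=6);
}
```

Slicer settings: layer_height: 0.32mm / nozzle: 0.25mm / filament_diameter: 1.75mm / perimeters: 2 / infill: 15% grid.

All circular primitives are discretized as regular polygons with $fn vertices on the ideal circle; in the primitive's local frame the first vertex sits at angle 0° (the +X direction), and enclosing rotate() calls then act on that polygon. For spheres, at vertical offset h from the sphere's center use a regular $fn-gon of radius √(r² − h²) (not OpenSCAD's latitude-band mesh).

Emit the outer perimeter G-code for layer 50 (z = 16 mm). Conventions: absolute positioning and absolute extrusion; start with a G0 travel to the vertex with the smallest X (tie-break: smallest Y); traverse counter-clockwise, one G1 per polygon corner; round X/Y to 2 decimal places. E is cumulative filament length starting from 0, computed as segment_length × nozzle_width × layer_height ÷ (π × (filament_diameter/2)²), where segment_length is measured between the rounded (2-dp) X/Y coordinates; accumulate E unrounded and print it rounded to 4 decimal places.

At z = 16 mm: the sphere: section is a regular 6-gon, circumradius = √(r²−h²) = √(9²−7²) = 5.657; the cone at (5.5, 6.5) is not intersected at this z (z outside [-0.5, 15]); the sphere at (3.5, -1.5) is not intersected at this z (|z−center|=18.000 > r=5); the r=5.5 cylinder at (1.5, 15) gives a regular 6-gon of circumradius 5.5 (constant along its height); Subtracting the remaining from the first: starting from the r=9 sphere, the r=5.5 cylinder at (1.5, 15) misses the remaining region (no effect) — 1 connected region; the cylinder at (15, 12) is not intersected at this z (z outside [0, 13.5]); Combining (union): only the result so far is present, so the union is just that shape — 1 connected region. The outline is a single polygon with 6 vertices. Extrusion per mm of travel: 0.25 × 0.32 / (π × 0.875²) = 0.033260. Accumulating E over each segment gives final E = 1.1293.

G0 X-5.66 Y0.00 Z16.00
G1 X-2.83 Y-4.90 E0.1882
G1 X2.83 Y-4.90 E0.3765
G1 X5.66 Y0.00 E0.5647
G1 X2.83 Y4.90 E0.7529
G1 X-2.83 Y4.90 E0.9411
G1 X-5.66 Y0.00 E1.1293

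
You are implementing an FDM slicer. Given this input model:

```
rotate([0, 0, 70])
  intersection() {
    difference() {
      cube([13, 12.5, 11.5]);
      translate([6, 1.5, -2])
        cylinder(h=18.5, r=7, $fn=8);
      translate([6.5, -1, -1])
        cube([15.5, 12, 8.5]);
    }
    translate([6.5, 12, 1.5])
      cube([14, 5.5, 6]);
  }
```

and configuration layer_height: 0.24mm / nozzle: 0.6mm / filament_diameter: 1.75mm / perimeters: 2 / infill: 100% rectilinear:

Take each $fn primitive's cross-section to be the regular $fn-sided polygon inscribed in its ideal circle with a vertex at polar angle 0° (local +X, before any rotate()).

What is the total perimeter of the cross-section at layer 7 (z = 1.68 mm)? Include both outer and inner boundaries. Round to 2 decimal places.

14.00 mm

At z = 1.68 mm: the cube (footprint 13×12.5) is included at this height (perimeter 51.00 mm); the r=7 cylinder at (6, 1.5) contributes a regular 8-gon of circumradius 7 (perimeter = 2·8·7.000·sin(180°/8) = 42.86 mm); the cube at (6.5, -1) (footprint 15.5×12) is included at this height (perimeter 55.00 mm); Subtracting the remaining from the first: starting from the 13×12.5 cube, the r=7 cylinder at (6, 1.5) partially overlaps it — only the 87.12 mm² overlap (of its 138.59 mm²) is removed, clipping the outline; the 15.5×12 cube at (6.5, -1) partially overlaps it — only the 31.02 mm² overlap (of its 186.00 mm²) is removed, clipping the outline — boundary = 40.94 mm; the cube at (6.5, 12) (footprint 14×5.5) is included at this height (perimeter 39.00 mm); After intersecting: the 14×5.5 cube at (6.5, 12) partially overlaps that combined region; clipping to the common part keeps 3.25 mm² — boundary = 14.00 mm; (whole slice rotated 70° about Z — lengths, areas and connectivity unchanged). Overall, the cross-section is a single solid region. Total boundary length (outer) = 14.00 mm.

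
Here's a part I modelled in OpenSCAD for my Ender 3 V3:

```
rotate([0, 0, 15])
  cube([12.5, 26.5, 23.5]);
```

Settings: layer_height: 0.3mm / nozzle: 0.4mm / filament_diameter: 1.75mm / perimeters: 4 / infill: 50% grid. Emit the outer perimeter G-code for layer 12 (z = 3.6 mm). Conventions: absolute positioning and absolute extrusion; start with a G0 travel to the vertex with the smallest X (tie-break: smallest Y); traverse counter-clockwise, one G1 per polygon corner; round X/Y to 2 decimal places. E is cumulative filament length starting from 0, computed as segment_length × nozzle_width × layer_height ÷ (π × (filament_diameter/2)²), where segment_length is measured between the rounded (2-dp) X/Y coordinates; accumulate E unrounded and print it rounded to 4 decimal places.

At z = 3.6 mm: the cube is present — its section is the full 12.5×26.5 rectangle; (whole slice rotated 15° about Z — lengths, areas and connectivity unchanged). The outline is a single polygon with 4 vertices. Extrusion per mm of travel: 0.4 × 0.3 / (π × 0.875²) = 0.049890. Accumulating E over each segment gives final E = 3.8912.

G0 X-6.86 Y25.60 Z3.60
G1 X0.00 Y0.00 E1.3223
G1 X12.07 Y3.24 E1.9457
G1 X5.22 Y28.83 E3.2674
G1 X-6.86 Y25.60 E3.8912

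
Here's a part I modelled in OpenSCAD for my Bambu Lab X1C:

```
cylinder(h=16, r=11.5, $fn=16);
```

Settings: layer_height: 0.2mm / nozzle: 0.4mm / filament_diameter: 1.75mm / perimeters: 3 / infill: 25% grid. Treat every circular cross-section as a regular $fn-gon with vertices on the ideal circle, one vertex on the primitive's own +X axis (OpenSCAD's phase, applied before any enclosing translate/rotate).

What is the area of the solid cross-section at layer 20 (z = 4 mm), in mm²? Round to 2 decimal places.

At z = 4 mm: the r=11.5 cylinder contributes a regular 16-gon of circumradius 11.5 (area = (16/2)·11.500²·sin(360°/16) = 404.88 mm²). Overall, the cross-section is a single solid region. Net area = 404.88 mm².

404.88 mm²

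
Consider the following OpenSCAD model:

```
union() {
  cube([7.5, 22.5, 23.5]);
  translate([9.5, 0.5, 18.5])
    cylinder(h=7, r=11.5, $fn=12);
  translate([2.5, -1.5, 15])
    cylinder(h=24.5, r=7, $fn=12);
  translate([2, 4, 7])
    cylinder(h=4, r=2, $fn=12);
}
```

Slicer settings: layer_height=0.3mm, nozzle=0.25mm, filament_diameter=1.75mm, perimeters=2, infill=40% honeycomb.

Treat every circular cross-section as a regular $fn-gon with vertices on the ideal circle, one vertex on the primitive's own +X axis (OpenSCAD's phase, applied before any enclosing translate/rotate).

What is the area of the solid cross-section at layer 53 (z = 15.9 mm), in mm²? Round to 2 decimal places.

279.51 mm²

At z = 15.9 mm: the cube is present — its section is the full 7.5×22.5 rectangle (area 168.75 mm²); the cylinder at (9.5, 0.5) does not reach this height (z outside [18.5, 25.5]); the cylinder at (2.5, -1.5): section is a regular 12-gon, circumradius r=7 (area = (12/2)·7.000²·sin(360°/12) = 147.00 mm²); the cylinder at (2, 4) is not intersected at this z (z outside [7, 11]); Combining (union): the regions partially overlap — summed areas 315.75 mm² minus the doubly-counted overlap 36.24 mm² gives 279.51 mm² — area = 279.51 mm². Overall, the cross-section is a single solid region. Net area = 279.51 mm².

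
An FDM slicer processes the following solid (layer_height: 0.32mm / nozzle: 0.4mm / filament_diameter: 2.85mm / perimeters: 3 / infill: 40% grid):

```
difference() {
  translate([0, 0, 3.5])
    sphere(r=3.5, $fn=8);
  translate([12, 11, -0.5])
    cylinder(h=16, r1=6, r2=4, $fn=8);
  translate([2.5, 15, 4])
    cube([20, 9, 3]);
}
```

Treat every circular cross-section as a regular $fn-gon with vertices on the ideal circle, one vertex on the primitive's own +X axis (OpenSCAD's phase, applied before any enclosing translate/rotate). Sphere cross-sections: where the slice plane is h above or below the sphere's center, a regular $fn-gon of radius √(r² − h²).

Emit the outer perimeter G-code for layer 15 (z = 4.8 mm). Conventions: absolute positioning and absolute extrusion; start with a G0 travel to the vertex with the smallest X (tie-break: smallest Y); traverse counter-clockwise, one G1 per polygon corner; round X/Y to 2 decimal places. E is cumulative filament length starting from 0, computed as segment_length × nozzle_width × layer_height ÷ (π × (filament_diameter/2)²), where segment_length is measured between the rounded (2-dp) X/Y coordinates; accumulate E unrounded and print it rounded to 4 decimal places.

G0 X-3.25 Y0.00 Z4.80
G1 X-2.30 Y-2.30 E0.0499
G1 X0.00 Y-3.25 E0.0999
G1 X2.30 Y-2.30 E0.1498
G1 X3.25 Y0.00 E0.1997
G1 X2.30 Y2.30 E0.2497
G1 X0.00 Y3.25 E0.2996
G1 X-2.30 Y2.30 E0.3495
G1 X-3.25 Y0.00 E0.3994

At z = 4.8 mm: the r=3.5 sphere contributes a regular 8-gon of circumradius √(3.5²−1.3²) = 3.250; the cone at (12, 11) (r1=6→r2=4) has section circumradius 5.338 here — a regular 8-gon; the cube at (2.5, 15) (footprint 20×9) is included at this height; Taking the first minus the rest: starting from the r=3.5 sphere, the cone at (12, 11) misses the remaining region (no effect); the 20×9 cube at (2.5, 15) misses the remaining region (no effect) — 1 connected region. The outline is a single polygon with 8 vertices. Extrusion per mm of travel: 0.4 × 0.32 / (π × 1.425²) = 0.020065. Accumulating E over each segment gives final E = 0.3994.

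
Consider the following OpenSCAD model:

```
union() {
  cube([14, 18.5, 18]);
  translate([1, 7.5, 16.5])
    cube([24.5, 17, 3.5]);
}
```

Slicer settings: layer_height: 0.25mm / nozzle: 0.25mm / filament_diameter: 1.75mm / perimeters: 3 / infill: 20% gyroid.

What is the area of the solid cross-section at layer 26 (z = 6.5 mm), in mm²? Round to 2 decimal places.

At z = 6.5 mm: the cube (footprint 14×18.5) is included at this height (area 259.00 mm²); the cube at (1, 7.5) is not intersected at this z (z outside [16.5, 20]); Combining (union): only the 14×18.5 cube is present, so the union is just that shape — area = 259.00 mm². Overall, the cross-section is a single solid region. Net area = 259.00 mm².

259.00 mm²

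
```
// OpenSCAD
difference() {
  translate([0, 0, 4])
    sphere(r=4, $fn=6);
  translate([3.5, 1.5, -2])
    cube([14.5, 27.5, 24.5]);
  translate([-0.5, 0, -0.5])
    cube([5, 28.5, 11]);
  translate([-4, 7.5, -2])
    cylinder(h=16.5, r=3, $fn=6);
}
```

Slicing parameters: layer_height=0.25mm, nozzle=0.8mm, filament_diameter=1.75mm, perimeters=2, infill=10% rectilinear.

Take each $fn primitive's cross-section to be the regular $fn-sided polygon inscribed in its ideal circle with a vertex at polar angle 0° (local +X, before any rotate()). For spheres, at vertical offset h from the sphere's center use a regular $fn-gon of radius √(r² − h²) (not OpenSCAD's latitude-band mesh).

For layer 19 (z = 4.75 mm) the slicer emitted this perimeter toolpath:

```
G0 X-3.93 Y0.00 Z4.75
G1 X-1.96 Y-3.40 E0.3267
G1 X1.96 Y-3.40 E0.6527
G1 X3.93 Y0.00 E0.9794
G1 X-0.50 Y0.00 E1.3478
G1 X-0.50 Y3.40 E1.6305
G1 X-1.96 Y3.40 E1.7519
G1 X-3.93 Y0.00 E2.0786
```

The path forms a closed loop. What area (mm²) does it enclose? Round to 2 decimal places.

Apply the shoelace formula to the sequence of (X, Y) vertices; enclosed area = 28.34 mm².

28.34 mm²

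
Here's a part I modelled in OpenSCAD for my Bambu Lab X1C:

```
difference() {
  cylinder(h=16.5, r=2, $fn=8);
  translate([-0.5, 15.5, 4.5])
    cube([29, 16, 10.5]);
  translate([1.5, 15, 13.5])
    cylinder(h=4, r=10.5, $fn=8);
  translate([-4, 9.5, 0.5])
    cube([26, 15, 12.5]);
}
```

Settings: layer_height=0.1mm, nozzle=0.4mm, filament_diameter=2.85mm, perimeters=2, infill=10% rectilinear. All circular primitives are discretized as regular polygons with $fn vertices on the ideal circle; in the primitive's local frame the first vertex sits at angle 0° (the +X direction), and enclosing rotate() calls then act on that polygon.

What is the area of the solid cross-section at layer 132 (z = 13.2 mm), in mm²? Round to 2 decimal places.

At z = 13.2 mm: the r=2 cylinder gives a regular 8-gon of circumradius 2 (constant along its height) (area = (8/2)·2.000²·sin(360°/8) = 11.31 mm²); the 29×16 cube at (-0.5, 15.5) contributes its full rectangle (area 464.00 mm²); the cylinder at (1.5, 15) is absent (z outside [13.5, 17.5]); the cube at (-4, 9.5) does not reach this height (z outside [0.5, 13]); After the difference (first − rest): starting from the r=2 cylinder (11.31 mm²), the 29×16 cube at (-0.5, 15.5) misses the remaining region (no effect) — area = 11.31 mm². Overall, the cross-section is a single solid region. Net area = 11.31 mm².

11.31 mm²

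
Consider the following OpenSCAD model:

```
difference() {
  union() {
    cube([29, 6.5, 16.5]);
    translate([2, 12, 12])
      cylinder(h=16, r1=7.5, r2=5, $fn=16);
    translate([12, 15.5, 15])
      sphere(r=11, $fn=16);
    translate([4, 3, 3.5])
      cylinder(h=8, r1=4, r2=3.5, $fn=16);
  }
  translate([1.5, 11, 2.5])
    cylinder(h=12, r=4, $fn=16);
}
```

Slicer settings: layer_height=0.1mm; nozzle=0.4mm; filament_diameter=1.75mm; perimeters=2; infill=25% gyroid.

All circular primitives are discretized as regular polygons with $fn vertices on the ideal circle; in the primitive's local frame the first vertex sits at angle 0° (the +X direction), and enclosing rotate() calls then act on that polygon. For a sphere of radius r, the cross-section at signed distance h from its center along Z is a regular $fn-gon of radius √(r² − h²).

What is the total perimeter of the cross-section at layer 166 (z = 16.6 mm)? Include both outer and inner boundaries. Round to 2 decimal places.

At z = 16.6 mm: the cube is absent (z outside [0, 16.5]); the cone at (2, 12) contributes a regular 16-gon of circumradius 6.781 (interpolated between r1=7.5 and r2=5 at t=0.288) (perimeter = 2·16·6.781·sin(180°/16) = 42.33 mm); the r=11 sphere at (12, 15.5) slices to a regular 16-gon of circumradius 10.883 (√(r²−h²) with h=1.6 from center) (perimeter = 2·16·10.883·sin(180°/16) = 67.94 mm); the cone at (4, 3) does not reach this height (z outside [3.5, 11.5]); Merging all regions: the regions partially overlap (shared area 62.86 mm²), so the edge portions inside another operand are dropped and the merged outline is re-measured after clipping — boundary = 79.37 mm; the cylinder at (1.5, 11) does not reach this height (z outside [2.5, 14.5]); Taking the first minus the rest: none of the subtracted shapes is present at this height, so that combined region is unchanged — boundary = 79.37 mm. Overall, the cross-section is a single solid region. Total boundary length (outer) = 79.37 mm.

79.37 mm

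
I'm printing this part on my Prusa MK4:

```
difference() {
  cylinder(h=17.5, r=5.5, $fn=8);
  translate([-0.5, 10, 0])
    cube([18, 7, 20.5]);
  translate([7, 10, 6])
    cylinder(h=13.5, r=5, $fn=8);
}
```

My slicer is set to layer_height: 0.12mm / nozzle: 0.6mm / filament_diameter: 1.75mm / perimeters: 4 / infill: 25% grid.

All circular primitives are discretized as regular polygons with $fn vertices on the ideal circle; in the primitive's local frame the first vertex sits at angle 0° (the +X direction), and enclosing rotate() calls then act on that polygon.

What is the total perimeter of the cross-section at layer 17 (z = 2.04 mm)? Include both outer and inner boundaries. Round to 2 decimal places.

33.68 mm

At z = 2.04 mm: the r=5.5 cylinder gives a regular 8-gon of circumradius 5.5 (constant along its height) (perimeter = 2·8·5.500·sin(180°/8) = 33.68 mm); the cube at (-0.5, 10) is present — its section is the full 18×7 rectangle (perimeter 50.00 mm); the cylinder at (7, 10) is absent (z outside [6, 19.5]); After the difference (first − rest): starting from the r=5.5 cylinder, the 18×7 cube at (-0.5, 10) misses the remaining region (no effect) — boundary = 33.68 mm. Overall, the cross-section is a single solid region. Total boundary length (outer) = 33.68 mm.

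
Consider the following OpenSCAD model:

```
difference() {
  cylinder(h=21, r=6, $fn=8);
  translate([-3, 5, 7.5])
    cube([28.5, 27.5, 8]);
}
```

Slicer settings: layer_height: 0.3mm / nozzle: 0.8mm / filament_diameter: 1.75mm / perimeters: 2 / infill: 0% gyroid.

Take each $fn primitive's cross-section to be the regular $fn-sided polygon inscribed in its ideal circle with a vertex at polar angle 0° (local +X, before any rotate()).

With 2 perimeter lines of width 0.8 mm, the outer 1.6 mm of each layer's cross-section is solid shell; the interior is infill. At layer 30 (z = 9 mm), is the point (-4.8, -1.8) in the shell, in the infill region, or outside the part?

shell

At z = 9 mm: the r=6 cylinder contributes a regular 8-gon of circumradius 6; the cube at (-3, 5) (footprint 28.5×27.5) is included at this height; Subtracting the remaining from the first: starting from the r=6 cylinder, the 28.5×27.5 cube at (-3, 5) partially overlaps it — only the 2.41 mm² overlap (of its 783.75 mm²) is removed, clipping the outline — 1 connected region. Overall, the cross-section is a single solid region. The nearest boundary edge runs (-4.24, -4.24)→(-6.00, 0.00); distance from the point to it = 0.42 mm. The point is inside the cross-section, 0.42 mm from the nearest boundary — within the 1.6 mm shell band (2 × 0.8).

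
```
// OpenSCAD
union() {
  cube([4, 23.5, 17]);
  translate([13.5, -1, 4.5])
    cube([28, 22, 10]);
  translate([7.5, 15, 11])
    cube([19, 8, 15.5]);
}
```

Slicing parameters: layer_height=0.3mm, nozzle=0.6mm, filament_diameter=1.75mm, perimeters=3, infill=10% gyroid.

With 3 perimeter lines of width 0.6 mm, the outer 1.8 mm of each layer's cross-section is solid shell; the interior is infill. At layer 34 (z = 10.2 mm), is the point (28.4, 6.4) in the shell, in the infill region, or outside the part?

infill

At z = 10.2 mm: the cube is present — its section is the full 4×23.5 rectangle; the 28×22 cube at (13.5, -1) contributes its full rectangle; the cube at (7.5, 15) is absent (z outside [11, 26.5]); Combining (union): the 2 present regions are separate (no shared area or edge), so areas and boundary lengths simply add and each stays a separate island — 2 connected regions. Overall, the cross-section has 2 separate islands. The nearest boundary edge runs (41.50, -1.00)→(13.50, -1.00); distance from the point to it = 7.40 mm. (Shell/infill is judged within the island containing the point — the largest one.) The point is inside the cross-section and 7.40 mm from the nearest boundary — more than the 1.8 mm shell width (3 × 0.6), so it's in the infill interior.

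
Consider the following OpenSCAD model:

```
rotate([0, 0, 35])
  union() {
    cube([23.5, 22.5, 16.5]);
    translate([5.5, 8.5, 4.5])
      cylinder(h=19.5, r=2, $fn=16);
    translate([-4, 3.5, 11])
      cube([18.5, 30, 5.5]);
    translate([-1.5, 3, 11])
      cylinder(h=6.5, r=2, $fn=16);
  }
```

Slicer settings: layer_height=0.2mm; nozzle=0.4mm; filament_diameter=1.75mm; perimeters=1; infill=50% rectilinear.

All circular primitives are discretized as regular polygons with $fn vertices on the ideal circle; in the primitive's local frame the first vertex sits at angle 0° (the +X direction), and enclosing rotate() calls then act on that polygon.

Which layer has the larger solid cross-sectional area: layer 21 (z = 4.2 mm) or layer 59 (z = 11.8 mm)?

Layer 21 (z = 4.2): the cube (footprint 23.5×22.5) is included at this height (area 528.75 mm²); the cylinder at (5.5, 8.5) does not reach this height (z outside [4.5, 24]); the cube at (-4, 3.5) is not intersected at this z (z outside [11, 16.5]); the cylinder at (-1.5, 3) is not intersected at this z (z outside [11, 17.5]); Combining (union): only the 23.5×22.5 cube is present, so the union is just that shape — area = 528.75 mm²; (rotated 35° about Z; rotation is an isometry so areas/perimeters/island counts are preserved). So its area = 528.75 mm². Layer 59 (z = 11.8): the 23.5×22.5 cube contributes its full rectangle (area 528.75 mm²); the cylinder at (5.5, 8.5): section is a regular 16-gon, circumradius r=2 (area = (16/2)·2.000²·sin(360°/16) = 12.25 mm²); the cube at (-4, 3.5) (footprint 18.5×30) is included at this height (area 555.00 mm²); the cylinder at (-1.5, 3): section is a regular 16-gon, circumradius r=2 (area = (16/2)·2.000²·sin(360°/16) = 12.25 mm²); Taking the union: the regions partially overlap — summed areas 1108.24 mm² minus the doubly-counted overlap 292.56 mm² gives 815.68 mm² — area = 815.68 mm²; (rotated 35° about Z; rotation is an isometry so areas/perimeters/island counts are preserved). So its area = 815.68 mm². Layer 59 is larger (815.68 vs 528.75 mm²).

layer 59 (z = 11.8 mm)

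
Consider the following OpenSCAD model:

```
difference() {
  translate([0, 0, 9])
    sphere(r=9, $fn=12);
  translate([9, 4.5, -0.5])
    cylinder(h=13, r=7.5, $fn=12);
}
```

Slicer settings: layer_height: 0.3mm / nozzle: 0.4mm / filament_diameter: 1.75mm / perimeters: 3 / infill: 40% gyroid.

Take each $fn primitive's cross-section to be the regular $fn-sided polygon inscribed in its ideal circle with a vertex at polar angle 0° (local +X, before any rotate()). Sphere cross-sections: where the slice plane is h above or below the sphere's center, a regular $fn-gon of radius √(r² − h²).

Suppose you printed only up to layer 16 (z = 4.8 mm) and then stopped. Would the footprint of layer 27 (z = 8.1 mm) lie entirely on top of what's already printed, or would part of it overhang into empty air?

Compare the two slices. At z = 4.8: the r=9 sphere contributes a regular 12-gon of circumradius √(9²−4.2²) = 7.960 (area = (12/2)·7.960²·sin(360°/12) = 190.08 mm²); the r=7.5 cylinder at (9, 4.5) gives a regular 12-gon of circumradius 7.5 (constant along its height) (area = (12/2)·7.500²·sin(360°/12) = 168.75 mm²); After the difference (first − rest): starting from the r=9 sphere (190.08 mm²), the r=7.5 cylinder at (9, 4.5) partially overlaps it — only the 39.25 mm² overlap (of its 168.75 mm²) is removed, clipping the outline — area = 150.83 mm². At z = 8.1: the sphere: section is a regular 12-gon, circumradius = √(r²−h²) = √(9²−0.9²) = 8.955 (area = (12/2)·8.955²·sin(360°/12) = 240.57 mm²); the r=7.5 cylinder at (9, 4.5) gives a regular 12-gon of circumradius 7.5 (constant along its height) (area = (12/2)·7.500²·sin(360°/12) = 168.75 mm²); Taking the first minus the rest: starting from the r=9 sphere (240.57 mm²), the r=7.5 cylinder at (9, 4.5) partially overlaps it — only the 52.14 mm² overlap (of its 168.75 mm²) is removed, clipping the outline — area = 188.43 mm². Checking containment: at z = 8.1 the cross-section extends beyond the z = 4.8 cross-section by about 37.59 mm².

part overhangs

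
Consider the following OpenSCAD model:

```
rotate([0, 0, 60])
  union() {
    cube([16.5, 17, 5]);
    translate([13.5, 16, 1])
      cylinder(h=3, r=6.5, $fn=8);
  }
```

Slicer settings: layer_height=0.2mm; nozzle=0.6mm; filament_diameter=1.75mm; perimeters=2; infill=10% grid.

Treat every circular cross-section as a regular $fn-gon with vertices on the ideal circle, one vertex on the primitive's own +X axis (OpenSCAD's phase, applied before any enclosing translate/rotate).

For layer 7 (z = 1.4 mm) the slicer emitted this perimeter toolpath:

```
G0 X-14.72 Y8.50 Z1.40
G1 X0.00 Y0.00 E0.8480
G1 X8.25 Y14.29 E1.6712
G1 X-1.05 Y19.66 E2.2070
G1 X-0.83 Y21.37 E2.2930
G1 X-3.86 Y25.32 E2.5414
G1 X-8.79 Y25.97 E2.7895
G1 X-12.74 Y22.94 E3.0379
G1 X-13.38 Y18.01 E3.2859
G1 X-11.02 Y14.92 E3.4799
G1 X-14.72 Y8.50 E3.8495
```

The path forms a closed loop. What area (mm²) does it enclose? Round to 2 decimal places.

343.18 mm²

Apply the shoelace formula to the sequence of (X, Y) vertices; enclosed area = 343.18 mm².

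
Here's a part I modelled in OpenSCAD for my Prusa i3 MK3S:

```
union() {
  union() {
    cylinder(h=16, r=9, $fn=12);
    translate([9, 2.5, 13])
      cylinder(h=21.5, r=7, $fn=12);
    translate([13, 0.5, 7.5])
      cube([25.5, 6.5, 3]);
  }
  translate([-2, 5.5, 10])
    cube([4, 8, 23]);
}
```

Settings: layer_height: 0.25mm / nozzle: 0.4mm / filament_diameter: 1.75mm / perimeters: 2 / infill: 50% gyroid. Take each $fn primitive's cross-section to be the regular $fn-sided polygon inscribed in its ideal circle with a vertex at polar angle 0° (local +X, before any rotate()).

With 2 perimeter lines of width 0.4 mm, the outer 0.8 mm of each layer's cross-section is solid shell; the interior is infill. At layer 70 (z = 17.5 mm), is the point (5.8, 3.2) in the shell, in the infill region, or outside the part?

infill

At z = 17.5 mm: the cylinder is absent (z outside [0, 16]); the r=7 cylinder at (9, 2.5) gives a regular 12-gon of circumradius 7 (constant along its height); the cube at (13, 0.5) is not intersected at this z (z outside [7.5, 10.5]); Taking the union: only the r=7 cylinder at (9, 2.5) is present, so the union is just that shape — 1 connected region; the 4×8 cube at (-2, 5.5) contributes its full rectangle; Combining (union): the 2 present regions are separate (no shared area or edge), so areas and boundary lengths simply add and each stays a separate island — 2 connected regions. Overall, the cross-section has 2 separate islands. The nearest boundary edge runs (2.00, 2.50)→(2.94, 6.00); distance from the point to it = 3.49 mm. (Shell/infill is judged within the island containing the point — the largest one.) The point is inside the cross-section and 3.49 mm from the nearest boundary — more than the 0.8 mm shell width (2 × 0.4), so it's in the infill interior.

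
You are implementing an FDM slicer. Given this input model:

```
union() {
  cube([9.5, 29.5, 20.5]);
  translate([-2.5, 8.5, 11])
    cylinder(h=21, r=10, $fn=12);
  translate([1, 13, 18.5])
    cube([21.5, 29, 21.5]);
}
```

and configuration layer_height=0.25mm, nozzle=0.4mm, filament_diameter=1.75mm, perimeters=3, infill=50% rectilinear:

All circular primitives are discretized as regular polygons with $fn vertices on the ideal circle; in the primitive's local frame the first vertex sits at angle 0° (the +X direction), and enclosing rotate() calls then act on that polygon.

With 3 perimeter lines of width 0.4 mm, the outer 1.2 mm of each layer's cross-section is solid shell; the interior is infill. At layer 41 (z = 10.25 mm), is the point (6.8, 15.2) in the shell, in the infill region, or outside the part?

At z = 10.25 mm: the 9.5×29.5 cube contributes its full rectangle; the cylinder at (-2.5, 8.5) does not reach this height (z outside [11, 32]); the cube at (1, 13) is absent (z outside [18.5, 40]); Taking the union: only the 9.5×29.5 cube is present, so the union is just that shape — 1 connected region. Overall, the cross-section is a single solid region. The nearest boundary edge runs (9.50, 0.00)→(9.50, 29.50); distance from the point to it = 2.70 mm. The point is inside the cross-section and 2.70 mm from the nearest boundary — more than the 1.2 mm shell width (3 × 0.4), so it's in the infill interior.

infill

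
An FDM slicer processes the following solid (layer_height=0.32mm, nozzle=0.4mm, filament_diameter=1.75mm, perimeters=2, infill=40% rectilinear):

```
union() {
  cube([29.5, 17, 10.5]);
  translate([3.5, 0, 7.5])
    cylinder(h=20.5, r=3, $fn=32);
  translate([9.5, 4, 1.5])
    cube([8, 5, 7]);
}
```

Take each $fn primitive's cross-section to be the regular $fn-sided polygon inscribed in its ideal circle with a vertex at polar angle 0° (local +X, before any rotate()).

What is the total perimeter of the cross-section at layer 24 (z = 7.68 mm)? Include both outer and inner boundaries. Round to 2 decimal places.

At z = 7.68 mm: the cube is present — its section is the full 29.5×17 rectangle (perimeter 93.00 mm); the r=3 cylinder at (3.5, 0) contributes a regular 32-gon of circumradius 3 (perimeter = 2·32·3.000·sin(180°/32) = 18.82 mm); the cube at (9.5, 4) (footprint 8×5) is included at this height (perimeter 26.00 mm); Combining (union): the regions partially overlap (shared area 54.05 mm²), so the edge portions inside another operand are dropped and the merged outline is re-measured after clipping — boundary = 96.41 mm. Overall, the cross-section is a single solid region. Total boundary length (outer) = 96.41 mm.

96.41 mm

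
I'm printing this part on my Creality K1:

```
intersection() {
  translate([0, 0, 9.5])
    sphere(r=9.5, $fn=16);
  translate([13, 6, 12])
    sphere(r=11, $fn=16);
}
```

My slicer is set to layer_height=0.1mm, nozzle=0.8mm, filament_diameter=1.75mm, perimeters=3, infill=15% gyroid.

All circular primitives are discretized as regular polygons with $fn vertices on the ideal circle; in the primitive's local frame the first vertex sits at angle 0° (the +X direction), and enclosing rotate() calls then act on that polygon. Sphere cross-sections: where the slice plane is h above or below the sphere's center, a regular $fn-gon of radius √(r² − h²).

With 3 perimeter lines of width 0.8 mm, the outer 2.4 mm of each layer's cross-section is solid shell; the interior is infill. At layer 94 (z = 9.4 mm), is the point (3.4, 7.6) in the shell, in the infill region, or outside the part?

At z = 9.4 mm: the sphere: section is a regular 16-gon, circumradius = √(r²−h²) = √(9.5²−0.1²) = 9.499; the r=11 sphere at (13, 6) slices to a regular 16-gon of circumradius 10.688 (√(r²−h²) with h=2.6 from center); Taking the intersection: the r=11 sphere at (13, 6) partially overlaps the r=9.5 sphere; clipping to the common part keeps 53.35 mm² — 1 connected region. Overall, the cross-section is a single solid region. The nearest boundary edge runs (2.31, 6.00)→(2.89, 8.92); distance from the point to it = 0.76 mm. The point is inside the cross-section, 0.76 mm from the nearest boundary — within the 2.4 mm shell band (3 × 0.8).

shell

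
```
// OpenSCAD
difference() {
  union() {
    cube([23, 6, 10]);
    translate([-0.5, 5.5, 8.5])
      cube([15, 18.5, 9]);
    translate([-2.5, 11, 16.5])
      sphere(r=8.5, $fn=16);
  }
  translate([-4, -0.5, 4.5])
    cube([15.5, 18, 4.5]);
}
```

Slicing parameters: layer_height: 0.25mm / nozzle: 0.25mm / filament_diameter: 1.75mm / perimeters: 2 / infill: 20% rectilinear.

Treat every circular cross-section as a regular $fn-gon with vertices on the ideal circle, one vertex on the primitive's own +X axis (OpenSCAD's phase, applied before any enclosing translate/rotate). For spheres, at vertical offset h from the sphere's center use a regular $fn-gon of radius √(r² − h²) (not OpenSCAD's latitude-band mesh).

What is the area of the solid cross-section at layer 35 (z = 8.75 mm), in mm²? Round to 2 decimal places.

209.64 mm²

At z = 8.75 mm: the cube (footprint 23×6) is included at this height (area 138.00 mm²); the cube at (-0.5, 5.5) is present — its section is the full 15×18.5 rectangle (area 277.50 mm²); the r=8.5 sphere at (-2.5, 11) contributes a regular 16-gon of circumradius √(8.5²−7.75²) = 3.491 (area = (16/2)·3.491²·sin(360°/16) = 37.31 mm²); Merging all regions: the regions partially overlap — summed areas 452.81 mm² minus the doubly-counted overlap 12.94 mm² gives 439.87 mm² — area = 439.87 mm²; the 15.5×18 cube at (-4, -0.5) contributes its full rectangle (area 279.00 mm²); Subtracting the remaining from the first: starting from the result so far (439.87 mm²), the 15.5×18 cube at (-4, -0.5) partially overlaps it — only the 230.22 mm² overlap (of its 279.00 mm²) is removed, clipping the outline — area = 209.64 mm². Overall, the cross-section has 2 separate islands. Net area = 209.64 mm².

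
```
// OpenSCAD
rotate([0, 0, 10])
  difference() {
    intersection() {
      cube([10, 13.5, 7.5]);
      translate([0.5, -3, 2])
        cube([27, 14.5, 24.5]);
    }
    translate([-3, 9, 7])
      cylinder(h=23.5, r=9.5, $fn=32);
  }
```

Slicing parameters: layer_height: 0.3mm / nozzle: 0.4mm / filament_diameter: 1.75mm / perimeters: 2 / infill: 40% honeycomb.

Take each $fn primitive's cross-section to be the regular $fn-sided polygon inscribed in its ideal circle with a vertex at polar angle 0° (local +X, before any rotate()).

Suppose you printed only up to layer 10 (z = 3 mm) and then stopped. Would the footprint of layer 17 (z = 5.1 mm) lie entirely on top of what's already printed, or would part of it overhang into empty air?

entirely on top

Compare the two slices. At z = 3: the 10×13.5 cube contributes its full rectangle (area 135.00 mm²); the cube at (0.5, -3) (footprint 27×14.5) is included at this height (area 391.50 mm²); After intersecting: the 27×14.5 cube at (0.5, -3) partially overlaps the 10×13.5 cube; clipping to the common part keeps 109.25 mm² — area = 109.25 mm²; the cylinder at (-3, 9) does not reach this height (z outside [7, 30.5]); After the difference (first − rest): none of the subtracted shapes is present at this height, so that combined region is unchanged — area = 109.25 mm²; (rotated 10° about Z; rotation is an isometry so areas/perimeters/island counts are preserved). At z = 5.1: the cube (footprint 10×13.5) is included at this height (area 135.00 mm²); the cube at (0.5, -3) (footprint 27×14.5) is included at this height (area 391.50 mm²); Keeping only the common overlap: the 27×14.5 cube at (0.5, -3) partially overlaps the 10×13.5 cube; clipping to the common part keeps 109.25 mm² — area = 109.25 mm²; the cylinder at (-3, 9) does not reach this height (z outside [7, 30.5]); Subtracting the remaining from the first: none of the subtracted shapes is present at this height, so that combined region is unchanged — area = 109.25 mm²; (rotated 10° about Z; rotation is an isometry so areas/perimeters/island counts are preserved). Checking containment: the cross-section at z = 5.1 is a subset of the cross-section at z = 3.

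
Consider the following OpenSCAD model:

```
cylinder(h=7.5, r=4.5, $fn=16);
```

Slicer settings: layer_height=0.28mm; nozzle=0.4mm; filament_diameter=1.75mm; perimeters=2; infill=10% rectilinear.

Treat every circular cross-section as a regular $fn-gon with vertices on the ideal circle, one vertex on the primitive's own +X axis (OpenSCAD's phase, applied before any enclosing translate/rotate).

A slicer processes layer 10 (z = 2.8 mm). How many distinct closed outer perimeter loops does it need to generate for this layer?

1

At z = 2.8 mm: the r=4.5 cylinder gives a regular 16-gon of circumradius 4.5 (constant along its height). The result has 1 disconnected region.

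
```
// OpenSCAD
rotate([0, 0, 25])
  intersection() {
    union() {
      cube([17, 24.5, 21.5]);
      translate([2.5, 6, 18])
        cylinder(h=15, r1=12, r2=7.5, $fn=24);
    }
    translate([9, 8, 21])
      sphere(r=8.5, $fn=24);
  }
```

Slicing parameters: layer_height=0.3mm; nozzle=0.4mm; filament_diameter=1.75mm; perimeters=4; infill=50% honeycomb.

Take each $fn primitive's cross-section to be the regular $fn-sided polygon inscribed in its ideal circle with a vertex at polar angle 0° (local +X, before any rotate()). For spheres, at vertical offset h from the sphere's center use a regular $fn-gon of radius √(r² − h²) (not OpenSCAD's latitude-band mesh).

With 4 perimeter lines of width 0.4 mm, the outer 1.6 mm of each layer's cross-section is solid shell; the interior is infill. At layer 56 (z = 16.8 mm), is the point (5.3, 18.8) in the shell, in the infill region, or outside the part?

At z = 16.8 mm: the 17×24.5 cube contributes its full rectangle; the cone at (2.5, 6) does not reach this height (z outside [18, 33]); Merging all regions: only the 17×24.5 cube is present, so the union is just that shape — 1 connected region; the r=8.5 sphere at (9, 8) contributes a regular 24-gon of circumradius √(8.5²−4.2²) = 7.390; After intersecting: the r=8.5 sphere at (9, 8) lies inside that combined region, so the common part is the r=8.5 sphere at (9, 8) itself — 1 connected region; (rotated 25° about Z; rotation is an isometry so areas/perimeters/island counts are preserved). Overall, the cross-section is a single solid region. Undo the 25° rotation: the query point maps to (12.749, 14.799) in the un-rotated model frame. The nearest boundary edge runs (10.91, 15.14)→(12.69, 14.40); distance from the point to it = 0.39 mm. The point is not inside any of the regions above, so it lies outside the cross-section (0.39 mm from the nearest boundary).

outside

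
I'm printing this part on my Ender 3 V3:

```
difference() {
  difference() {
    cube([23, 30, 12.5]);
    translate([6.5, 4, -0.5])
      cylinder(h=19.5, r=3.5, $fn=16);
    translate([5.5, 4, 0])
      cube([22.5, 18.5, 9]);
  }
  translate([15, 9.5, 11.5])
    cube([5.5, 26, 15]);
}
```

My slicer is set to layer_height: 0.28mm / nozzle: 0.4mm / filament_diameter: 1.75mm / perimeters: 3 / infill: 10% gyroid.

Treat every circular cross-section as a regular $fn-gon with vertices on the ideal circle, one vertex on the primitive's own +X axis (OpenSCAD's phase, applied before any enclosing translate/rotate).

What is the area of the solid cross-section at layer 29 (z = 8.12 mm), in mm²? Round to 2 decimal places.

At z = 8.12 mm: the cube is present — its section is the full 23×30 rectangle (area 690.00 mm²); the cylinder at (6.5, 4): section is a regular 16-gon, circumradius r=3.5 (area = (16/2)·3.500²·sin(360°/16) = 37.50 mm²); the cube at (5.5, 4) (footprint 22.5×18.5) is included at this height (area 416.25 mm²); Taking the first minus the rest: starting from the 23×30 cube (690.00 mm²), the r=3.5 cylinder at (6.5, 4) lies wholly inside it (removes its full 37.50 mm² and its 21.85 mm outline becomes a hole wall); the 22.5×18.5 cube at (5.5, 4) partially overlaps it — only the 310.97 mm² overlap (of its 416.25 mm²) is removed, clipping the outline — area = 341.52 mm²; the cube at (15, 9.5) is absent (z outside [11.5, 26.5]); After the difference (first − rest): none of the subtracted shapes is present at this height, so the result so far is unchanged — area = 341.52 mm². Overall, the cross-section is a single solid region. Net area = 341.52 mm².

341.52 mm²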